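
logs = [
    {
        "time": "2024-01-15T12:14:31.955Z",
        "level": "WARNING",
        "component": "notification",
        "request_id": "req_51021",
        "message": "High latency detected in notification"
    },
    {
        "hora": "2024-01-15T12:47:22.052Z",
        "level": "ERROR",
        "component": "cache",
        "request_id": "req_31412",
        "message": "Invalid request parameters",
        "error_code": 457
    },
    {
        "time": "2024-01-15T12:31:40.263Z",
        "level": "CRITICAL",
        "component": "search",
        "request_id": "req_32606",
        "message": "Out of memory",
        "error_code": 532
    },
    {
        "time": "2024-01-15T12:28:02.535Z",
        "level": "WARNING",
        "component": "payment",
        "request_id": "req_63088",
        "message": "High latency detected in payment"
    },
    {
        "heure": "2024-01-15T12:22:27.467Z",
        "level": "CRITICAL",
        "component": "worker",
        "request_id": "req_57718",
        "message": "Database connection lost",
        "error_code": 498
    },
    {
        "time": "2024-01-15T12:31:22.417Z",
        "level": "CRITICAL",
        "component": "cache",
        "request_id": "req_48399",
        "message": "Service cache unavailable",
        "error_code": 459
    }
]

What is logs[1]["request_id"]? "req_31412"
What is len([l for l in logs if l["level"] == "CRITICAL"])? 3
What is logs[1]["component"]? "cache"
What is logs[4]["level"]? "CRITICAL"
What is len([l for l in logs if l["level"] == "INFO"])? 0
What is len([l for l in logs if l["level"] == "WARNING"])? 2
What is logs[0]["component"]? "notification"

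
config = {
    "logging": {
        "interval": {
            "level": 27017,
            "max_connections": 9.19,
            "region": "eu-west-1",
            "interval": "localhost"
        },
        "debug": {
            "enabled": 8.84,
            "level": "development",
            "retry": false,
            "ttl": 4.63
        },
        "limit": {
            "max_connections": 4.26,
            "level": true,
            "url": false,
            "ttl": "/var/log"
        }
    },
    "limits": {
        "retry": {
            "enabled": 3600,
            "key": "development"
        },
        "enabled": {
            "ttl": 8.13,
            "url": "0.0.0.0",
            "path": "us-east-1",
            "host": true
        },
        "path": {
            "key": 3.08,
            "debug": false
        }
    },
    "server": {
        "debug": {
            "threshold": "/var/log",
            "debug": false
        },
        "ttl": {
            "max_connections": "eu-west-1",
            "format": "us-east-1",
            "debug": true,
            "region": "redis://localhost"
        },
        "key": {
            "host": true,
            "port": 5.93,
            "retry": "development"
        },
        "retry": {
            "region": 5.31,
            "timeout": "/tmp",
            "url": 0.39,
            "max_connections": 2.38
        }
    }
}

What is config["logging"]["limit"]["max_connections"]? 4.26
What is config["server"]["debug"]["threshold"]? "/var/log"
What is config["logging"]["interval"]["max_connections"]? 9.19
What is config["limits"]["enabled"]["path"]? "us-east-1"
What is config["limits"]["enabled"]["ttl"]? 8.13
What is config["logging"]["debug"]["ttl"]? 4.63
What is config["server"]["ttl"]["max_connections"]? "eu-west-1"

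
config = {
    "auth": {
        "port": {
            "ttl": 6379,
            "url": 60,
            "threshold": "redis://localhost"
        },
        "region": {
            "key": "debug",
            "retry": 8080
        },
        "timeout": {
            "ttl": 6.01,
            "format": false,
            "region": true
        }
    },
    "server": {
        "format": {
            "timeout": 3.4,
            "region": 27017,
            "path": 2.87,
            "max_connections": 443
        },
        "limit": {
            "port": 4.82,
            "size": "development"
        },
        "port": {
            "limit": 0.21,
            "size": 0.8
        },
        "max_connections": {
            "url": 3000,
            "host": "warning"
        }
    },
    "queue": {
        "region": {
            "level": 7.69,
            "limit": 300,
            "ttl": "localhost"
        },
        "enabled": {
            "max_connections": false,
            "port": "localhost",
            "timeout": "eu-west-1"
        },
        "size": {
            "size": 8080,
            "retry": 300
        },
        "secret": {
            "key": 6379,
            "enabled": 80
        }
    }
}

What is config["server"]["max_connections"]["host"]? "warning"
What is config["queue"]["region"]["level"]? 7.69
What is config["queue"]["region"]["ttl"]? "localhost"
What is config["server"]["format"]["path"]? 2.87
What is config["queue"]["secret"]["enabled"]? 80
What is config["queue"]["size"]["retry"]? 300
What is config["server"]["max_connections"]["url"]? 3000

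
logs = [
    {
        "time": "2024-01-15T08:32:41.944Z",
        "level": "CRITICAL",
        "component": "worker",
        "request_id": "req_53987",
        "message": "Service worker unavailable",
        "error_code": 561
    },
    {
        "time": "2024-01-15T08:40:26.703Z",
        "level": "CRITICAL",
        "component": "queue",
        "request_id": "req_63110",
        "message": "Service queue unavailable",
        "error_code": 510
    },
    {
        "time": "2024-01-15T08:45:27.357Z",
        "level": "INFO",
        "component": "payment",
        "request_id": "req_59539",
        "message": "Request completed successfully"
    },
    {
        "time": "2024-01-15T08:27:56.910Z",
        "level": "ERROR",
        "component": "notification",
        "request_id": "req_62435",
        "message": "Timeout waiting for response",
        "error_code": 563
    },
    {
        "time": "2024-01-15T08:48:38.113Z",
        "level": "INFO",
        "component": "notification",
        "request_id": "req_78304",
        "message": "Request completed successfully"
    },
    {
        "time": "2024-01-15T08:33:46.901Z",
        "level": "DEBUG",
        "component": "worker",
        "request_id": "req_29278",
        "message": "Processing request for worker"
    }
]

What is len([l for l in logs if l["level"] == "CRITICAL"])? 2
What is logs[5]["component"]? "worker"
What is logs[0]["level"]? "CRITICAL"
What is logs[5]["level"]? "DEBUG"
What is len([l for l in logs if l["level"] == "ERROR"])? 1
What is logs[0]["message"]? "Service worker unavailable"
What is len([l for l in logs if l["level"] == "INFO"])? 2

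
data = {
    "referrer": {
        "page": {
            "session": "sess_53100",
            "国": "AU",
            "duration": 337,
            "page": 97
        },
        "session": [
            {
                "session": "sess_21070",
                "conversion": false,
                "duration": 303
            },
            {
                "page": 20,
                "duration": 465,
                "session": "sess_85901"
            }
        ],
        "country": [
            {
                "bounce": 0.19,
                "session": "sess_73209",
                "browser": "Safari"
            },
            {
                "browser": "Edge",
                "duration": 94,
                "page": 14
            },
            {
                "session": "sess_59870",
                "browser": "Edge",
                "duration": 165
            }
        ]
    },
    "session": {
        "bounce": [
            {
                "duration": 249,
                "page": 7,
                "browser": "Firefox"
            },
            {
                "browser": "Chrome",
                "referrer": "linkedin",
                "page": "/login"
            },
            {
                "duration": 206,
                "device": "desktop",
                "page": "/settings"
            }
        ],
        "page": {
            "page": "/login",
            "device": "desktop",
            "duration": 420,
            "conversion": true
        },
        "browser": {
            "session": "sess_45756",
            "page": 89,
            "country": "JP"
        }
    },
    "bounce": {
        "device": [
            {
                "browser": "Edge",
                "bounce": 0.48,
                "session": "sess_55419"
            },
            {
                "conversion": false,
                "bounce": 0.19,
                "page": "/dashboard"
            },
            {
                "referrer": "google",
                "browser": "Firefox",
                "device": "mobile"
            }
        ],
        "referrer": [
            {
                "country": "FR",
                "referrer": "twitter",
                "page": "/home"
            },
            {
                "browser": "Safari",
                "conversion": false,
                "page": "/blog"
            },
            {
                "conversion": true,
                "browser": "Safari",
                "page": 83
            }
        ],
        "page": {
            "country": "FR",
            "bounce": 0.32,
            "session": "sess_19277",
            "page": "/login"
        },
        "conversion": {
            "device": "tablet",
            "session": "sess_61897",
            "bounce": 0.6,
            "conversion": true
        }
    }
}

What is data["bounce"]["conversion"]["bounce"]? 0.6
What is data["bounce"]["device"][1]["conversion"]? False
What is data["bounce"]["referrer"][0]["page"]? "/home"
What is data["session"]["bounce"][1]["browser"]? "Chrome"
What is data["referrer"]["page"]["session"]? "sess_53100"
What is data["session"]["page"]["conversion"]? True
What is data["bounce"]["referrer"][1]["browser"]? "Safari"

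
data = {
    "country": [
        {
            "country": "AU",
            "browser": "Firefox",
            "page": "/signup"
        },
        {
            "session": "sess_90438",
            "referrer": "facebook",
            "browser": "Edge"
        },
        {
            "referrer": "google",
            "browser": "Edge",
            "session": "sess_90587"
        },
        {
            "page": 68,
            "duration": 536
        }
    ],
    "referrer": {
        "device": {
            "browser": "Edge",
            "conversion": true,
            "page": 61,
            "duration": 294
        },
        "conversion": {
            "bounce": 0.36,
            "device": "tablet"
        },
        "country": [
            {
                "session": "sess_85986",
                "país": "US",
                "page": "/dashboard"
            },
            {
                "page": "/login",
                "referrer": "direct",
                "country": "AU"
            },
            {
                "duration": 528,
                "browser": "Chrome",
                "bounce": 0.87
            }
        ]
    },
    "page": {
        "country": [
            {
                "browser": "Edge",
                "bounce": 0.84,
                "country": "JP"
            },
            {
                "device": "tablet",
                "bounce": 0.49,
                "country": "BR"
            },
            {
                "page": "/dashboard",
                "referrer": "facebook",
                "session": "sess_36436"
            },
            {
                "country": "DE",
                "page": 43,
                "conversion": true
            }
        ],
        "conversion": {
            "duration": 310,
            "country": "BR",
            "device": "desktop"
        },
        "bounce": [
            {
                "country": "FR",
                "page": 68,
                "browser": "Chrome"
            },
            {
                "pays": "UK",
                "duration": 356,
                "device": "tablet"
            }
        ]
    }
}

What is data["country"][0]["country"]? "AU"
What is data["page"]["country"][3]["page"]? 43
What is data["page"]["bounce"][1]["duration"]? 356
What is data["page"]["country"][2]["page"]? "/dashboard"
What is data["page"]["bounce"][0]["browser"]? "Chrome"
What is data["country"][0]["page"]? "/signup"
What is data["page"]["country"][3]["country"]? "DE"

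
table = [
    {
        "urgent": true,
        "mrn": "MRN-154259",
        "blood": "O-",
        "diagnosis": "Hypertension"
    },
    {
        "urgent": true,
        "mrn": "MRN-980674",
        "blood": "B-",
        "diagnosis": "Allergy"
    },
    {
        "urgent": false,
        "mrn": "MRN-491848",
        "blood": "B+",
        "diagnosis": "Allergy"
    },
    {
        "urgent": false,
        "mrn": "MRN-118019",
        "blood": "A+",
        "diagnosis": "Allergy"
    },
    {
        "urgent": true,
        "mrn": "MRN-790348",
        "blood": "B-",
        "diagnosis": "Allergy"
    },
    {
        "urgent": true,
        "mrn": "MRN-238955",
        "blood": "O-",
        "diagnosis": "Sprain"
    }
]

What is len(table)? 6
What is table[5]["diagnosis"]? "Sprain"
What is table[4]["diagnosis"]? "Allergy"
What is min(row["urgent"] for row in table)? False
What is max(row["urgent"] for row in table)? True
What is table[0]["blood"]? "O-"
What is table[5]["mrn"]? "MRN-238955"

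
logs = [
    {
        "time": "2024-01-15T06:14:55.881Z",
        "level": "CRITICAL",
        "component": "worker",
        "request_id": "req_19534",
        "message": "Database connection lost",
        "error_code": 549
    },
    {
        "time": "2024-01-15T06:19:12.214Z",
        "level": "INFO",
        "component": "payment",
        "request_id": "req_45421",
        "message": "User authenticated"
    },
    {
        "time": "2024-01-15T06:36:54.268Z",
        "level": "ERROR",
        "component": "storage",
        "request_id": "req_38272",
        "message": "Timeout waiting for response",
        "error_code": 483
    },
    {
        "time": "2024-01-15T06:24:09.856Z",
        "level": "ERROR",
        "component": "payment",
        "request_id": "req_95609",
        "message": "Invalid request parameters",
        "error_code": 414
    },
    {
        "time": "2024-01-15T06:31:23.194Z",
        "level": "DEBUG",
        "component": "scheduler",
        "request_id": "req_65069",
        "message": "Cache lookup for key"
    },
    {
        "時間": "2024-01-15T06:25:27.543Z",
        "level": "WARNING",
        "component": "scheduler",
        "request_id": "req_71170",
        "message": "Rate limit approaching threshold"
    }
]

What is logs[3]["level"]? "ERROR"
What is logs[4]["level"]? "DEBUG"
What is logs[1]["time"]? "2024-01-15T06:19:12.214Z"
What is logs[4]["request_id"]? "req_65069"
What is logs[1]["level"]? "INFO"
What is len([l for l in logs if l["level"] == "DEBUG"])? 1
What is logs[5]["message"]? "Rate limit approaching threshold"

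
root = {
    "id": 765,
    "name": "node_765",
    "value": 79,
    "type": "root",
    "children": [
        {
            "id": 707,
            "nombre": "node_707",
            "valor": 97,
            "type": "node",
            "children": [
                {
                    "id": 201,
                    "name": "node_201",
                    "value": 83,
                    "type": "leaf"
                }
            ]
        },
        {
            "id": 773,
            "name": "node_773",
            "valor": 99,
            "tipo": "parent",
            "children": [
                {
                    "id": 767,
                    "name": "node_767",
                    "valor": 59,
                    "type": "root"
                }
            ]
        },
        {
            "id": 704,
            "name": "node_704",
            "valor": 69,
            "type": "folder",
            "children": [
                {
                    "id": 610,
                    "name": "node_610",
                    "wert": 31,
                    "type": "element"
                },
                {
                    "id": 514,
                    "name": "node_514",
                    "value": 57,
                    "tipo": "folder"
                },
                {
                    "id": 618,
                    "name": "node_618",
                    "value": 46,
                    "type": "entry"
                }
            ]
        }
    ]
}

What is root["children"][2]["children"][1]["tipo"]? "folder"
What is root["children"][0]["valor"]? 97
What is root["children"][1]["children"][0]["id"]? 767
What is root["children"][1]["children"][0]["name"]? "node_767"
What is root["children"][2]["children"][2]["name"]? "node_618"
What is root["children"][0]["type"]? "node"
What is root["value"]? 79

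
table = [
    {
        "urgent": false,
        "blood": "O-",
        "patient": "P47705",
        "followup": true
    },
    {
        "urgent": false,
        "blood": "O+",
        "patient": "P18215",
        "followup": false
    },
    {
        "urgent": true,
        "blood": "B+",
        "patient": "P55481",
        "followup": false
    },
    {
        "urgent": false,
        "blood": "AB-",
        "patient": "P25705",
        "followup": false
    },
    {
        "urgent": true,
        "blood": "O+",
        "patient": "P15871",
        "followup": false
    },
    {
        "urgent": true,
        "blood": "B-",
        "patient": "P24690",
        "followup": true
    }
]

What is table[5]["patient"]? "P24690"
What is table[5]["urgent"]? True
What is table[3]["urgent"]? False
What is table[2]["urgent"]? True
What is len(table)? 6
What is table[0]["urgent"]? False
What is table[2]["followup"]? False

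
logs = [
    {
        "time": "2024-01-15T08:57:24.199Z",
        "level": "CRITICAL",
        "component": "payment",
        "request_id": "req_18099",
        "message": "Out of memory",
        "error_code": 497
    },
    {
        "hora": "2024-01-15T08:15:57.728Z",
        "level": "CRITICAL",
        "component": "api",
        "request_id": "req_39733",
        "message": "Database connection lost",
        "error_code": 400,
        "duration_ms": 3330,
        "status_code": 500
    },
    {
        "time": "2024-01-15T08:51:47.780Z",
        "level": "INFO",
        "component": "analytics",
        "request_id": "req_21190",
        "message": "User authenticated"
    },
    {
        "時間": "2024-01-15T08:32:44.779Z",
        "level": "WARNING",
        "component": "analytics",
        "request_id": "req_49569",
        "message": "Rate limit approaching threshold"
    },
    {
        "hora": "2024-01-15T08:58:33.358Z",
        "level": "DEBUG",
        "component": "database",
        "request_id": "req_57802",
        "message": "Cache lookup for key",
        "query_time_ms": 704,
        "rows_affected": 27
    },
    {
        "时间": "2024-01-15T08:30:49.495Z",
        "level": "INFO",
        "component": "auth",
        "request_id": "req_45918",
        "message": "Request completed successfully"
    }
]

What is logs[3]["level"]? "WARNING"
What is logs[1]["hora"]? "2024-01-15T08:15:57.728Z"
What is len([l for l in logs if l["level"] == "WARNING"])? 1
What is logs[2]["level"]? "INFO"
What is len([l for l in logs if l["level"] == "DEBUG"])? 1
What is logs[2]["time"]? "2024-01-15T08:51:47.780Z"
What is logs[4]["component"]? "database"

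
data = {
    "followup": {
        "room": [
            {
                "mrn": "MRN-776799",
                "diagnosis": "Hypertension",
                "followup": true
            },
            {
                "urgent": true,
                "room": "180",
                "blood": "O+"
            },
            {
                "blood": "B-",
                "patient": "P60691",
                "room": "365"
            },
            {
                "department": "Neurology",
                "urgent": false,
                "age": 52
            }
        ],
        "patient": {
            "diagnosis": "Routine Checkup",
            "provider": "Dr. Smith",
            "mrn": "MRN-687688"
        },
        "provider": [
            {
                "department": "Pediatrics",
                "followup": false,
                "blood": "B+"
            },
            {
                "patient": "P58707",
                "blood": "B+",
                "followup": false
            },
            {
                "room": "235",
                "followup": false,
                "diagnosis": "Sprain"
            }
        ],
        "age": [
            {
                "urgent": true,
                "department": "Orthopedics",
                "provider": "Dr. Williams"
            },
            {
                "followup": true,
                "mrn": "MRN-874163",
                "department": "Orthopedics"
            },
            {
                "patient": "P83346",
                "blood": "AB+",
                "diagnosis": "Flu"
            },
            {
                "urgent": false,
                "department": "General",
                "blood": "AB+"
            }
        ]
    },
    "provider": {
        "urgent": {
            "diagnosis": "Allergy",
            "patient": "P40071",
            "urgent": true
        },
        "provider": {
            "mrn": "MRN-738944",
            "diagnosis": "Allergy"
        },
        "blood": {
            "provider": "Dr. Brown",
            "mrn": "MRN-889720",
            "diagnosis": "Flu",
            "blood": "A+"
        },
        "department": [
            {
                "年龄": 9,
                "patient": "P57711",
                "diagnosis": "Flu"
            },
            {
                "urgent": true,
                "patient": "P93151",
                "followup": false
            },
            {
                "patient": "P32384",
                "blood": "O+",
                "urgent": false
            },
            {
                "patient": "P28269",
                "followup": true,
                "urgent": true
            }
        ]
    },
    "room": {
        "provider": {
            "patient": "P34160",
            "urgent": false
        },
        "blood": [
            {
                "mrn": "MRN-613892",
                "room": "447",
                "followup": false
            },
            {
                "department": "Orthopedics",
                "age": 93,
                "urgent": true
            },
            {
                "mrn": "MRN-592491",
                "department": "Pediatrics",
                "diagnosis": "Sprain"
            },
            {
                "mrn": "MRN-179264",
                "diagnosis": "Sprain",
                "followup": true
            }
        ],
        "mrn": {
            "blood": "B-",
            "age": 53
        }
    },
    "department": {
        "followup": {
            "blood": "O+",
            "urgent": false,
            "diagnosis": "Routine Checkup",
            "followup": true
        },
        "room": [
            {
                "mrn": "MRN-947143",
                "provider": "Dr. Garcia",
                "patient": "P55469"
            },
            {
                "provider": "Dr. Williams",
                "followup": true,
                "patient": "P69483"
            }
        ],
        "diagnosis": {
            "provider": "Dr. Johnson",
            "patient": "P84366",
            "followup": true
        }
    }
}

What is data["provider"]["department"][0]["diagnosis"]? "Flu"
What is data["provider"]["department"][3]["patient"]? "P28269"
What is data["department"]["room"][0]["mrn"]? "MRN-947143"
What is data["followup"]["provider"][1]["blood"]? "B+"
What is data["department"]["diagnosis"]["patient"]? "P84366"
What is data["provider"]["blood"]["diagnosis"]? "Flu"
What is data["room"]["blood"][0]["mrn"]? "MRN-613892"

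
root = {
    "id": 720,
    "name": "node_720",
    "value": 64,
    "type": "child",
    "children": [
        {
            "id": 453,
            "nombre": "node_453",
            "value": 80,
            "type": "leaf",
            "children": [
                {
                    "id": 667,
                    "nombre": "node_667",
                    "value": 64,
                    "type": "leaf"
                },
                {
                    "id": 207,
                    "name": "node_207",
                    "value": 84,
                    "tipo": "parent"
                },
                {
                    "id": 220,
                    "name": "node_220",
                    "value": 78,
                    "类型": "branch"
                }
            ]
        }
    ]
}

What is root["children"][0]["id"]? 453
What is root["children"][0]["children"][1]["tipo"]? "parent"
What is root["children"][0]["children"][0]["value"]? 64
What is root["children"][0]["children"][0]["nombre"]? "node_667"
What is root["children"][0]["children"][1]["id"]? 207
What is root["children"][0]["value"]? 80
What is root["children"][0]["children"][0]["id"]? 667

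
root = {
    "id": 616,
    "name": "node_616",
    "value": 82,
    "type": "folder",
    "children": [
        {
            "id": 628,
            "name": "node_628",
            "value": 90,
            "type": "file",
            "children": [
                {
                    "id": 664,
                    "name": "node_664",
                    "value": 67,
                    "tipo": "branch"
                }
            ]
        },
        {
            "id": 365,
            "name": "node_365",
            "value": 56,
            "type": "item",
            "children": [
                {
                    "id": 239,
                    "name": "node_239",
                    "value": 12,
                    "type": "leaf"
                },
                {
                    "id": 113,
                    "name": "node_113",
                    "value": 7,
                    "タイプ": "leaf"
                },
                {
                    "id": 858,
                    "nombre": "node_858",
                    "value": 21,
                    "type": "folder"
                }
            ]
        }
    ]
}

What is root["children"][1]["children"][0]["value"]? 12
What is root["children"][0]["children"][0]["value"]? 67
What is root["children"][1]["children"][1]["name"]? "node_113"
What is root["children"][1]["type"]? "item"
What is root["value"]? 82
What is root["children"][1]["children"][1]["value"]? 7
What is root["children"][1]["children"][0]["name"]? "node_239"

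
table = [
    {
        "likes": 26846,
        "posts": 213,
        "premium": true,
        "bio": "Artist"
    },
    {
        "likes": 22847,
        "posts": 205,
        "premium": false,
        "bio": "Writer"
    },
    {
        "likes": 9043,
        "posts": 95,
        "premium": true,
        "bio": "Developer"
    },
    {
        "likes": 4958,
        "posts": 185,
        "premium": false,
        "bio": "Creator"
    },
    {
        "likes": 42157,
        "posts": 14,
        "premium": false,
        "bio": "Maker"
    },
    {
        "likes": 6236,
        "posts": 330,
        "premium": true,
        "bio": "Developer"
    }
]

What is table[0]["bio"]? "Artist"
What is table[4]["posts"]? 14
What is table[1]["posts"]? 205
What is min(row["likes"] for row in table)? 4958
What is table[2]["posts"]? 95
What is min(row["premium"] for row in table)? False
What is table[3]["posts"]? 185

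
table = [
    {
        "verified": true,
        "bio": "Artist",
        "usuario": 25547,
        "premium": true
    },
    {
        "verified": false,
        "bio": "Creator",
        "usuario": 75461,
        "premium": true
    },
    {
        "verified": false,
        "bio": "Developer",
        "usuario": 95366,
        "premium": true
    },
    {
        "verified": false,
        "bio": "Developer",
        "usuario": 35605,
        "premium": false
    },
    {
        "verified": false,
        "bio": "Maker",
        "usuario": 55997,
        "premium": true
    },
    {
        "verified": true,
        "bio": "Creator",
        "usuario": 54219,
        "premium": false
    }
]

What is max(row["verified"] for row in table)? True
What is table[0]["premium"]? True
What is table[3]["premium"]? False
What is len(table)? 6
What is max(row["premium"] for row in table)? True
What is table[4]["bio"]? "Maker"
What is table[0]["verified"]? True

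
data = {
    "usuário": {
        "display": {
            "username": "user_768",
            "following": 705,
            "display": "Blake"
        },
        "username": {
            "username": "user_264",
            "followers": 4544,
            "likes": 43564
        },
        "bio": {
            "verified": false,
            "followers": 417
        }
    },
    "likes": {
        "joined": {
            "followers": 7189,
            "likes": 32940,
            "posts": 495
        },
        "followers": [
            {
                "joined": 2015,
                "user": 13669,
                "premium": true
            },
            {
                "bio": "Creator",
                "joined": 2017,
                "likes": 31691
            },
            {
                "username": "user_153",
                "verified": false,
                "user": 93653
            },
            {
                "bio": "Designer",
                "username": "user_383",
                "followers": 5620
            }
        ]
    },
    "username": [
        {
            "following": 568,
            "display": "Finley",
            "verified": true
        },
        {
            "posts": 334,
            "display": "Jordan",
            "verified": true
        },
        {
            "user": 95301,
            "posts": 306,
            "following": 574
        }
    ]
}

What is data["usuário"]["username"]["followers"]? 4544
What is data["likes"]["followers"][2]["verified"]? False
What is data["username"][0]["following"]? 568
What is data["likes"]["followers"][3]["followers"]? 5620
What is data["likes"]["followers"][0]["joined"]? 2015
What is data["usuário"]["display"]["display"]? "Blake"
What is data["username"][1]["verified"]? True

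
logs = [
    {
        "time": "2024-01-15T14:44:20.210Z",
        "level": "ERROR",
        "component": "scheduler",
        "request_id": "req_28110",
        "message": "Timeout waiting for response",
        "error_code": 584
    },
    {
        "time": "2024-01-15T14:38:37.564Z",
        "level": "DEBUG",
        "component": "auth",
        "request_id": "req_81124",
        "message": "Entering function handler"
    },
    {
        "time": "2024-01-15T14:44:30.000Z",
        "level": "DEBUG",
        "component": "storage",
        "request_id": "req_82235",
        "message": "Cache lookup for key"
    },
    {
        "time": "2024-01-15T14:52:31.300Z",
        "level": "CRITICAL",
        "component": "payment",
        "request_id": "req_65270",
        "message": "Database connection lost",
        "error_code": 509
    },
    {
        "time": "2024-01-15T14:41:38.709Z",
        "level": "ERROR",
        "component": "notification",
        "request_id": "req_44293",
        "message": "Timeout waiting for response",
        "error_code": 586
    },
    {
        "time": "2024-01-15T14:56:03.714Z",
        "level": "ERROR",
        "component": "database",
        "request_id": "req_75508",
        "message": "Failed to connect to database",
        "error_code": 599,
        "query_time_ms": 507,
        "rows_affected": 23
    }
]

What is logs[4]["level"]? "ERROR"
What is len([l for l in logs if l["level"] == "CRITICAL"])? 1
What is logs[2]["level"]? "DEBUG"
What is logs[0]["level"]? "ERROR"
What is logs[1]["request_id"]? "req_81124"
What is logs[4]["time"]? "2024-01-15T14:41:38.709Z"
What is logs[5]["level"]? "ERROR"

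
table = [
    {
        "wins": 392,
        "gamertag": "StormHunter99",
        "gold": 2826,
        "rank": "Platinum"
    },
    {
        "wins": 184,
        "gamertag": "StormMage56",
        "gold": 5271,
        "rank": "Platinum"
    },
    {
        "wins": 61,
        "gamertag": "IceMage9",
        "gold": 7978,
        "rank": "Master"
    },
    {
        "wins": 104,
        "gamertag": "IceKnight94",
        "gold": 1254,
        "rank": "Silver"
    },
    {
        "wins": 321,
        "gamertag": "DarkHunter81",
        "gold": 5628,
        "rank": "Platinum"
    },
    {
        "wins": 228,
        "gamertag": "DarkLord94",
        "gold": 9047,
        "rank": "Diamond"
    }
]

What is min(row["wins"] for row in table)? 61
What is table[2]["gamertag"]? "IceMage9"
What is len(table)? 6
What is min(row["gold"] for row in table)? 1254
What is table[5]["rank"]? "Diamond"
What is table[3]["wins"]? 104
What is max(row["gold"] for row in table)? 9047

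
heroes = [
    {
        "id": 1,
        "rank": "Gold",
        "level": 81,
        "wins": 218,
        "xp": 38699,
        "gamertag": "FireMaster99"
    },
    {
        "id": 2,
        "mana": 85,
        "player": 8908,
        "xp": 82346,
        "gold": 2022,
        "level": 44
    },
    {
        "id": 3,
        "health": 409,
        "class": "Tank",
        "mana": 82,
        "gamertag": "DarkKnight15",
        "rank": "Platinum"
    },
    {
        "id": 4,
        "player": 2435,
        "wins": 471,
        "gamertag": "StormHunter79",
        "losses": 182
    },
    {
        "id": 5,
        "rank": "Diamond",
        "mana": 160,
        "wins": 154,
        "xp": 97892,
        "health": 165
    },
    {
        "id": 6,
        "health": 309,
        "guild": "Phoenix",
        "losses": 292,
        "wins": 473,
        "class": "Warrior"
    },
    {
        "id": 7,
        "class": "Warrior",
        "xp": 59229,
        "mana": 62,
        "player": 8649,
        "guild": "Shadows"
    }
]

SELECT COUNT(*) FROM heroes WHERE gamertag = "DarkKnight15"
1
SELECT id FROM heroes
[1, 2, 3, 4, 5, 6, 7]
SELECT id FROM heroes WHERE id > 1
[2, 3, 4, 5, 6, 7]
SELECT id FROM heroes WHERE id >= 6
[6, 7]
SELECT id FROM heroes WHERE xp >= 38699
[1, 2, 5, 7]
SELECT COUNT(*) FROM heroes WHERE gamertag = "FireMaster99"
1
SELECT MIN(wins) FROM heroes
154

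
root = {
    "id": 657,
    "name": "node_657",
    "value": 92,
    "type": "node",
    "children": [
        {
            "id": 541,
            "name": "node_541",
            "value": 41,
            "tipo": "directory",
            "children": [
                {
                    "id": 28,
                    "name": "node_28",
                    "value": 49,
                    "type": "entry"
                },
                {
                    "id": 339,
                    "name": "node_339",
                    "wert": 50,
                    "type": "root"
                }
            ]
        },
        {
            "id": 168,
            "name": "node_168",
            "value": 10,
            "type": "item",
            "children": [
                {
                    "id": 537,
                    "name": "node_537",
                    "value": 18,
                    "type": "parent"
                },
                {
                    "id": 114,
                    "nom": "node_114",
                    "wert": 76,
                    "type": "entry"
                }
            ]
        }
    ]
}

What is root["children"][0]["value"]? 41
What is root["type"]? "node"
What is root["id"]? 657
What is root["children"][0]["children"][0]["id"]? 28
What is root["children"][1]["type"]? "item"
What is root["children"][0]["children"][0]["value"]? 49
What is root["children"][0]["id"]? 541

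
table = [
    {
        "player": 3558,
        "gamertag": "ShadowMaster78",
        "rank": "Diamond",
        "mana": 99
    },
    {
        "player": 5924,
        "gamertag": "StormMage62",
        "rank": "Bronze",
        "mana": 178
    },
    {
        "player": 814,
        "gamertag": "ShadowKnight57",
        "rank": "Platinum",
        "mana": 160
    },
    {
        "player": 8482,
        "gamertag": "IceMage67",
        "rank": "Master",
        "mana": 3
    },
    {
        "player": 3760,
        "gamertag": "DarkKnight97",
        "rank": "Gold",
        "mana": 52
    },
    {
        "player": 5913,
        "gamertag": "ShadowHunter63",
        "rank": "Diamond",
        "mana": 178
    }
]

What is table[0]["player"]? 3558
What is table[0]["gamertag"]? "ShadowMaster78"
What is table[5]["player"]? 5913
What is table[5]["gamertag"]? "ShadowHunter63"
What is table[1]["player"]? 5924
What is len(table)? 6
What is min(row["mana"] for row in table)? 3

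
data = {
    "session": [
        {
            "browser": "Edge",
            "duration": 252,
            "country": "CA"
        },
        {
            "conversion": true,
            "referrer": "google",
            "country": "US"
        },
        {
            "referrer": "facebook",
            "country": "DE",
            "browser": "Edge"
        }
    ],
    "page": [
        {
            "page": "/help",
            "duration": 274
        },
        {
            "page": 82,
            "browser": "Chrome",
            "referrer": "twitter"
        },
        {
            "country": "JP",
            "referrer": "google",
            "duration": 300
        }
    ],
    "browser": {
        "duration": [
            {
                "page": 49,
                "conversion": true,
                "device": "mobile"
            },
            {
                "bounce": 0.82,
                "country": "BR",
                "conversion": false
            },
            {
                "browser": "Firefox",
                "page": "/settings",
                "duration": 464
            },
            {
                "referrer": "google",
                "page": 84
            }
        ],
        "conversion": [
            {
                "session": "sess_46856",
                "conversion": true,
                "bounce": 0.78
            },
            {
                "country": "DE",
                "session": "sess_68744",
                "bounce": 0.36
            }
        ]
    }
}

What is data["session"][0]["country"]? "CA"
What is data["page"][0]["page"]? "/help"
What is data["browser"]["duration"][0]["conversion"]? True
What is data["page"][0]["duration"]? 274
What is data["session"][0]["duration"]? 252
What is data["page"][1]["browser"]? "Chrome"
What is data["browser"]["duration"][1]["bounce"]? 0.82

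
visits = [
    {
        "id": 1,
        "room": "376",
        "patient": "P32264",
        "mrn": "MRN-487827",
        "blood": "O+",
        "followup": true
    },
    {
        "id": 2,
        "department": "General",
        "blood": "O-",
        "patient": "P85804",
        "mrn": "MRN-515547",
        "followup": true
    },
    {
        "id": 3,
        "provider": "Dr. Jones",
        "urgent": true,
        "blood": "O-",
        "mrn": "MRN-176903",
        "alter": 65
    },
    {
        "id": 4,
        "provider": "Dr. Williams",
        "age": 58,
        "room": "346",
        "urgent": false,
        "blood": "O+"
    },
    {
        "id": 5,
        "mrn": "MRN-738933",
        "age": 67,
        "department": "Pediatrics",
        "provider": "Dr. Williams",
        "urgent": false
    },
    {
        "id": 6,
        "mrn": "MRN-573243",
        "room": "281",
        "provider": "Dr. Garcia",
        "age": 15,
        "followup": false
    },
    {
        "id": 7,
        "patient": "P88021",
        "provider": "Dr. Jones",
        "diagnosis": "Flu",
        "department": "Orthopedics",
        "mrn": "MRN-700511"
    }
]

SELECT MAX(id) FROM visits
7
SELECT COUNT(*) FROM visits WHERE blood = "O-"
2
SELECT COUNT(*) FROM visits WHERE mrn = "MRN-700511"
1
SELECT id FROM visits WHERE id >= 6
[6, 7]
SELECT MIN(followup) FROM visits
False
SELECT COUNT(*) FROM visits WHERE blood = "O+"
2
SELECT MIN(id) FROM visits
1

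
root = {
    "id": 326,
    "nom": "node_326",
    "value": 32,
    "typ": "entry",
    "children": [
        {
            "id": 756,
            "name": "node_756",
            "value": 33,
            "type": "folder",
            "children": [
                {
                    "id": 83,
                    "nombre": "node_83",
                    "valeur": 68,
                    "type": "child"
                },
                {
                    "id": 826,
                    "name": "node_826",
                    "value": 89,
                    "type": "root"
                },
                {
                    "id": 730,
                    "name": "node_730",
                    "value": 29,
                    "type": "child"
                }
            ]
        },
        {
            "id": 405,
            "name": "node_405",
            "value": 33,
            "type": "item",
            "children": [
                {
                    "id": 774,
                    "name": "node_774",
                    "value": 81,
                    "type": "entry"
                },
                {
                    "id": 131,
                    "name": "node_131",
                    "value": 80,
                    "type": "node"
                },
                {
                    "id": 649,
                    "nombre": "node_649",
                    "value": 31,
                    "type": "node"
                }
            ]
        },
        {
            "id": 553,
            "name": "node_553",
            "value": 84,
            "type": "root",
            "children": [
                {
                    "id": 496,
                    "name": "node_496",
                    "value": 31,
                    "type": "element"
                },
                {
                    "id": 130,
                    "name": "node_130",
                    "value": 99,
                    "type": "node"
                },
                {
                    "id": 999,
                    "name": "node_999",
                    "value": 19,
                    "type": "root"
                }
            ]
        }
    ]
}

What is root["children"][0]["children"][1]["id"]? 826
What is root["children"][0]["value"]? 33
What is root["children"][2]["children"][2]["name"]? "node_999"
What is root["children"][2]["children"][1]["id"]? 130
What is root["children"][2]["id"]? 553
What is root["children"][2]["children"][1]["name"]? "node_130"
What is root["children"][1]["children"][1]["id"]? 131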